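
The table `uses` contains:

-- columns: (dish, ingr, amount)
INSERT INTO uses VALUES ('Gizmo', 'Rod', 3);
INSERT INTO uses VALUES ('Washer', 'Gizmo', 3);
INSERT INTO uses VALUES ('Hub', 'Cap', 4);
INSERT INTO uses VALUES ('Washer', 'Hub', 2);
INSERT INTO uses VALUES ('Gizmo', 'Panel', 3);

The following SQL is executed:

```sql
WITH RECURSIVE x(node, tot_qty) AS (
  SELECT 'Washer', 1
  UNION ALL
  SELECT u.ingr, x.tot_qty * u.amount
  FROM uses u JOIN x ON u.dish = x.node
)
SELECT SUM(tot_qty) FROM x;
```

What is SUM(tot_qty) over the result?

32

Base: (Washer, tot_qty=1).
Iteration 1: components of {Washer} -> Gizmo = 1*3 = 3, Hub = 1*2 = 2.
Iteration 2: components of {Gizmo,Hub} -> Cap = 2*4 = 8, Panel = 3*3 = 9, Rod = 3*3 = 9.
Iteration 3: no further components; recursion stops.
SUM(tot_qty) = 1 + 3 + 2 + 9 + 9 + 8 = 32.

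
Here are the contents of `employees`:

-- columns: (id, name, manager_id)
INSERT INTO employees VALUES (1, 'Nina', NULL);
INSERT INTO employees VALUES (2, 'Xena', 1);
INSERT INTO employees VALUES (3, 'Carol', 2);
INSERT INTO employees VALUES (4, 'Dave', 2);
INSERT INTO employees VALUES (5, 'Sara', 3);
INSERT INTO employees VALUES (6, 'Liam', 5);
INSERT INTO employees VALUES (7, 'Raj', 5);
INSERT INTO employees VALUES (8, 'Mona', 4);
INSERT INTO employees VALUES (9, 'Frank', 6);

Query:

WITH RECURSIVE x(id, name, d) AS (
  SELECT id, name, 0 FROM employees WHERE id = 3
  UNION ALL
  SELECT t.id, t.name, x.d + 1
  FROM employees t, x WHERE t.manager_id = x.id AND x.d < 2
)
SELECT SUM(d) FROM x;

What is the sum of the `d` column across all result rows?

Base: id=3 (Carol) at d 0.
Iteration 1: rows with manager_id in {3} -> Sara (id 5, d 1).
Iteration 2: rows with manager_id in {5} -> Liam (id 6, d 2), Raj (id 7, d 2).
Iteration 3: d < 2 fails for all current rows; recursion stops.
SUM(d) = 0 + 1 + 2 + 2 = 5.

5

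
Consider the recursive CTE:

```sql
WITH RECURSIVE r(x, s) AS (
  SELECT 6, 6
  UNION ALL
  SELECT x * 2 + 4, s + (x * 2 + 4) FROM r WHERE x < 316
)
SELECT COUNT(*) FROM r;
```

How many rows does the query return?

Base: x=6, s=6.
Iteration 1: 6 < 316 holds -> x = 6 * 2 + 4 = 16, s = 6 + 16 = 22.
Iteration 2: 16 < 316 holds -> x = 16 * 2 + 4 = 36, s = 22 + 36 = 58.
Iteration 3: 36 < 316 holds -> x = 36 * 2 + 4 = 76, s = 58 + 76 = 134.
Iteration 4: 76 < 316 holds -> x = 76 * 2 + 4 = 156, s = 134 + 156 = 290.
Iteration 5: 156 < 316 holds -> x = 156 * 2 + 4 = 316, s = 290 + 316 = 606.
Iteration 6: 316 < 316 fails; recursion stops.
Total rows emitted: 6.

6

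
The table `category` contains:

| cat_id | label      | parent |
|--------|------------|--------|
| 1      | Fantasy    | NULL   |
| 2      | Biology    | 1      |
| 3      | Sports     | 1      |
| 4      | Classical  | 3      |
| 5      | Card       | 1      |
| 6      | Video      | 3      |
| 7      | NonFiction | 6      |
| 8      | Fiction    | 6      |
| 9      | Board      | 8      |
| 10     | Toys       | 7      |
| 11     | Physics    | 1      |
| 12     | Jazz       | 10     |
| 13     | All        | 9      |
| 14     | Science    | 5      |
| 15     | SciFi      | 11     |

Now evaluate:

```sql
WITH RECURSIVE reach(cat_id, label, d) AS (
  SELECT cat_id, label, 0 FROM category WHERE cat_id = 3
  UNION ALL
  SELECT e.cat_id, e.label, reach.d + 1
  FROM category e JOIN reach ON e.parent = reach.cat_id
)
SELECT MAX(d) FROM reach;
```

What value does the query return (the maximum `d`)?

Base: cat_id=3 (Sports) at d 0.
Iteration 1: rows with parent in {3} -> Classical (id 4, d 1), Video (id 6, d 1).
Iteration 2: rows with parent in {4,6} -> NonFiction (id 7, d 2), Fiction (id 8, d 2).
Iteration 3: rows with parent in {7,8} -> Board (id 9, d 3), Toys (id 10, d 3).
Iteration 4: rows with parent in {9,10} -> Jazz (id 12, d 4), All (id 13, d 4).
Iteration 5: no rows with parent in {12,13}; recursion stops.
d values: 0, 1, 1, 2, 2, 3, 3, 4, 4; the maximum is 4.

4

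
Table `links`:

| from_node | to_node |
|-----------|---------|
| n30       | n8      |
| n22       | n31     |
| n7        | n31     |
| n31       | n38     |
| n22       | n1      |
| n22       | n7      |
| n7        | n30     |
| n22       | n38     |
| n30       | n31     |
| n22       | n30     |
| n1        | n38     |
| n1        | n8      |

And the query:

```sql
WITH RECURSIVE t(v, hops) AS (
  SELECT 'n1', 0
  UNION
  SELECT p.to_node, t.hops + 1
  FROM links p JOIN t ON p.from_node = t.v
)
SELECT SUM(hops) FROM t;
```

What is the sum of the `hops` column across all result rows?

Base: (n1, hops=0).
Iteration 1: edges from {n1} -> (n38, hops=1), (n8, hops=1).
Iteration 2: no outgoing edges from {n38,n8}; recursion stops.
SUM(hops) = 0 + 1 + 1 = 2.

2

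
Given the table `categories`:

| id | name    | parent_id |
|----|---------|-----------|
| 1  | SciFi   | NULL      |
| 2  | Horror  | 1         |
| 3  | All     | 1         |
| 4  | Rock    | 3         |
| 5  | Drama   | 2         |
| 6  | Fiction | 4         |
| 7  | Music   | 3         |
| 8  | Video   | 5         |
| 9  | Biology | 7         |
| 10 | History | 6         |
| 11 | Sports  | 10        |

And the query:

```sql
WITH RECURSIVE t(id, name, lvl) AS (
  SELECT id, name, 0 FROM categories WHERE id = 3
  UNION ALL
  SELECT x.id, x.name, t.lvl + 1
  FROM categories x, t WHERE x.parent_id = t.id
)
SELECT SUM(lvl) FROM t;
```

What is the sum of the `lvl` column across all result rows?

13

Base: id=3 (All) at lvl 0.
Iteration 1: rows with parent_id in {3} -> Rock (id 4, lvl 1), Music (id 7, lvl 1).
Iteration 2: rows with parent_id in {4,7} -> Fiction (id 6, lvl 2), Biology (id 9, lvl 2).
Iteration 3: rows with parent_id in {6,9} -> History (id 10, lvl 3).
Iteration 4: rows with parent_id in {10} -> Sports (id 11, lvl 4).
Iteration 5: no rows with parent_id in {11}; recursion stops.
SUM(lvl) = 0 + 1 + 1 + 2 + 2 + 3 + 4 = 13.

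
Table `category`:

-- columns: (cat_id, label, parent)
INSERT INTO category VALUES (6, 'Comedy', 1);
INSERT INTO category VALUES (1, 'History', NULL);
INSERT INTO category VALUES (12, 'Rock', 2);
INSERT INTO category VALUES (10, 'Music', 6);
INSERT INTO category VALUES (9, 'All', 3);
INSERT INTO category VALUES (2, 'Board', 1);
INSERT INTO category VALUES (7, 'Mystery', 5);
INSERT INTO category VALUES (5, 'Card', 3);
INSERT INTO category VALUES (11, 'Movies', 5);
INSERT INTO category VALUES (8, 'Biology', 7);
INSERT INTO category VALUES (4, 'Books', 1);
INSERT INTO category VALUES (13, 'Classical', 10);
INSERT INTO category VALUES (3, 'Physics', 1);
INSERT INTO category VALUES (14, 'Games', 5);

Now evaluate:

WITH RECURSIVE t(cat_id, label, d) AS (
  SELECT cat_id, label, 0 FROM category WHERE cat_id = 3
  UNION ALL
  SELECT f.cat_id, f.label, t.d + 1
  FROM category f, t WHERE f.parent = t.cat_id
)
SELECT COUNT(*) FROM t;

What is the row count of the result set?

Base: cat_id=3 (Physics) at d 0.
Iteration 1: rows with parent in {3} -> Card (id 5, d 1), All (id 9, d 1).
Iteration 2: rows with parent in {5,9} -> Mystery (id 7, d 2), Movies (id 11, d 2), Games (id 14, d 2).
Iteration 3: rows with parent in {7,11,14} -> Biology (id 8, d 3).
Iteration 4: no rows with parent in {8}; recursion stops.
Total rows emitted: 7.

7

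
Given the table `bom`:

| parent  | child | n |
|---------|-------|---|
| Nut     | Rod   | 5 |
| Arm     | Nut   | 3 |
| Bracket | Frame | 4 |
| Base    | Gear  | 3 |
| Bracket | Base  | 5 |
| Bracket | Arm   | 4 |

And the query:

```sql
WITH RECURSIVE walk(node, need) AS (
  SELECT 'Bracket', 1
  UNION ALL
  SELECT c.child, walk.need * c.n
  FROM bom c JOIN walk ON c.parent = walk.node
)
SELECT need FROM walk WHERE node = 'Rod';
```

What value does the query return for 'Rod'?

60

Base: (Bracket, need=1).
Iteration 1: components of {Bracket} -> Arm = 1*4 = 4, Base = 1*5 = 5, Frame = 1*4 = 4.
Iteration 2: components of {Arm,Base,Frame} -> Gear = 5*3 = 15, Nut = 4*3 = 12.
Iteration 3: components of {Gear,Nut} -> Rod = 12*5 = 60.
Iteration 4: no further components; recursion stops.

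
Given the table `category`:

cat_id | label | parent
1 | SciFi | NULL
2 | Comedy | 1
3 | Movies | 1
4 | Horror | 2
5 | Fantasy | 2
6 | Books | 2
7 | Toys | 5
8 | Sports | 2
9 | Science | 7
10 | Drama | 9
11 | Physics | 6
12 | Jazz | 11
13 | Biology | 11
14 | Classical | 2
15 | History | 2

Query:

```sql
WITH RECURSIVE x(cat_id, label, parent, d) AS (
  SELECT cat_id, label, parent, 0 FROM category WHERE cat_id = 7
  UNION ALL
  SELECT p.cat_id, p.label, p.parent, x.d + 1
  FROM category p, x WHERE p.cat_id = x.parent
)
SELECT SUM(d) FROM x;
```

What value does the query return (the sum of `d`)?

6

Base: cat_id=7 (Toys), parent=5, d 0.
Iteration 1: join on cat_id=5 -> Fantasy (id 5, parent=2, d 1).
Iteration 2: join on cat_id=2 -> Comedy (id 2, parent=1, d 2).
Iteration 3: join on cat_id=1 -> SciFi (id 1, parent=NULL, d 3).
Iteration 4: parent is NULL; no match; recursion stops.
SUM(d) = 0 + 1 + 2 + 3 = 6.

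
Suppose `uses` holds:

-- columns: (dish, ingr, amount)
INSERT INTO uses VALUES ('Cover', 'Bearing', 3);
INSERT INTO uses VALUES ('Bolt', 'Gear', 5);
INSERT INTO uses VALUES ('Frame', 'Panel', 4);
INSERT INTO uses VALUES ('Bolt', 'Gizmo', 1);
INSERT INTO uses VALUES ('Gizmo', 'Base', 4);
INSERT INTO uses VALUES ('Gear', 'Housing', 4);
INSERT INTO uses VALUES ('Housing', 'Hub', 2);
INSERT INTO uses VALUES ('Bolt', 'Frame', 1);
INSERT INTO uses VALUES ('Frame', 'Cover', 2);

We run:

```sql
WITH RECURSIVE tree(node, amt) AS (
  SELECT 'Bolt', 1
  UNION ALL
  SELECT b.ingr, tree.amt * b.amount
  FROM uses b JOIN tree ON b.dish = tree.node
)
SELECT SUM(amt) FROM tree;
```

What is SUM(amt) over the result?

Base: (Bolt, amt=1).
Iteration 1: components of {Bolt} -> Frame = 1*1 = 1, Gear = 1*5 = 5, Gizmo = 1*1 = 1.
Iteration 2: components of {Frame,Gear,Gizmo} -> Base = 1*4 = 4, Cover = 1*2 = 2, Housing = 5*4 = 20, Panel = 1*4 = 4.
Iteration 3: components of {Base,Cover,Housing,Panel} -> Bearing = 2*3 = 6, Hub = 20*2 = 40.
Iteration 4: no further components; recursion stops.
SUM(amt) = 1 + 1 + 1 + 5 + 4 + 2 + 4 + 20 + 6 + 40 = 84.

84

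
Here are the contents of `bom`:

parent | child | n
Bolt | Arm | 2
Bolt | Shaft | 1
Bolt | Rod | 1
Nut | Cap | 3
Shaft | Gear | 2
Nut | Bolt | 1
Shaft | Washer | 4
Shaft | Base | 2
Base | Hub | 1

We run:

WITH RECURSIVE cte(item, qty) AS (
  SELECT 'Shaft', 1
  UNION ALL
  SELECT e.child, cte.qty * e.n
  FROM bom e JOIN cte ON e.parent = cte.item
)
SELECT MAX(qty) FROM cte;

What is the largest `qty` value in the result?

4

Base: (Shaft, qty=1).
Iteration 1: components of {Shaft} -> Base = 1*2 = 2, Gear = 1*2 = 2, Washer = 1*4 = 4.
Iteration 2: components of {Base,Gear,Washer} -> Hub = 2*1 = 2.
Iteration 3: no further components; recursion stops.
qty values: 1, 4, 2, 2, 2; the maximum is 4.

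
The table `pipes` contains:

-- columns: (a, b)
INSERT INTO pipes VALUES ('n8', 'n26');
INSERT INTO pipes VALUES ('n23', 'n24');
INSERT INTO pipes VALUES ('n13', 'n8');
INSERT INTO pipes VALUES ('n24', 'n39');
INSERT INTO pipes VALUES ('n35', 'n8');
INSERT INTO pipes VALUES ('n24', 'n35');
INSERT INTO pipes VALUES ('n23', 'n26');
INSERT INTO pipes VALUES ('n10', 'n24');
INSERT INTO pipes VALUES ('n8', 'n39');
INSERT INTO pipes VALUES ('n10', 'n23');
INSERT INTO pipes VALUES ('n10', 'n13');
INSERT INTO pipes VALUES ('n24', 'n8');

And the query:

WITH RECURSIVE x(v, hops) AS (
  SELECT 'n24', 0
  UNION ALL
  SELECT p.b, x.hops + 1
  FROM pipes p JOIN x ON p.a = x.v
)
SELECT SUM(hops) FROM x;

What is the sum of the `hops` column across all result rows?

Base: (n24, hops=0).
Iteration 1: edges from {n24} -> (n35, hops=1), (n39, hops=1), (n8, hops=1).
Iteration 2: edges from {n35,n39,n8} -> (n26, hops=2), (n39, hops=2), (n8, hops=2).
Iteration 3: edges from {n26,n39,n8} -> (n26, hops=3), (n39, hops=3).
Iteration 4: no outgoing edges from {n26,n39}; recursion stops.
SUM(hops) = 0 + 1 + 1 + 1 + 2 + 2 + 2 + 3 + 3 = 15.

15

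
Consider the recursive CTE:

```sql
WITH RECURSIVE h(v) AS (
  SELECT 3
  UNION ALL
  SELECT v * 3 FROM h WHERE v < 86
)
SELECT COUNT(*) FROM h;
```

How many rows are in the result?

5

Base: v=3.
Iteration 1: 3 < 86 holds -> v = 3 * 3 = 9.
Iteration 2: 9 < 86 holds -> v = 9 * 3 = 27.
Iteration 3: 27 < 86 holds -> v = 27 * 3 = 81.
Iteration 4: 81 < 86 holds -> v = 81 * 3 = 243.
Iteration 5: 243 < 86 fails; recursion stops.
Total rows emitted: 5.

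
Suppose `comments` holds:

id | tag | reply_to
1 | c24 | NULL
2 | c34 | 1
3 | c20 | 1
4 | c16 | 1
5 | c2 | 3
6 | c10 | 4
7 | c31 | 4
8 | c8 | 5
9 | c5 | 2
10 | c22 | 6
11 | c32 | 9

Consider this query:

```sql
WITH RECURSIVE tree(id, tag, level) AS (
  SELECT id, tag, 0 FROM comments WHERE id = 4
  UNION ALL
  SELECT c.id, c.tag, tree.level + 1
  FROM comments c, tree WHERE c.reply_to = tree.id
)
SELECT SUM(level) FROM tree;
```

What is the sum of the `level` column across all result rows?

Base: id=4 (c16) at level 0.
Iteration 1: rows with reply_to in {4} -> c10 (id 6, level 1), c31 (id 7, level 1).
Iteration 2: rows with reply_to in {6,7} -> c22 (id 10, level 2).
Iteration 3: no rows with reply_to in {10}; recursion stops.
SUM(level) = 0 + 1 + 1 + 2 = 4.

4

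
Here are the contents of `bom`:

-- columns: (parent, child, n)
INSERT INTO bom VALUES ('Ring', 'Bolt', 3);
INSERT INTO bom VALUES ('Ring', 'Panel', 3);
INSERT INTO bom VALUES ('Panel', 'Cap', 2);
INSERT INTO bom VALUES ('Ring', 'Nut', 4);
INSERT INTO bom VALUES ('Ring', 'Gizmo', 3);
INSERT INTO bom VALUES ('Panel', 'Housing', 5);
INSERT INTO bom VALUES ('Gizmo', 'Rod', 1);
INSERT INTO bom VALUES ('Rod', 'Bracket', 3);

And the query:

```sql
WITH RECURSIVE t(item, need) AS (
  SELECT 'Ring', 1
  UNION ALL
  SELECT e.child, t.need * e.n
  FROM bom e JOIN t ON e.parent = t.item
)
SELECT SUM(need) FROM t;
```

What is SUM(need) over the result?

Base: (Ring, need=1).
Iteration 1: components of {Ring} -> Bolt = 1*3 = 3, Gizmo = 1*3 = 3, Nut = 1*4 = 4, Panel = 1*3 = 3.
Iteration 2: components of {Bolt,Gizmo,Nut,Panel} -> Cap = 3*2 = 6, Housing = 3*5 = 15, Rod = 3*1 = 3.
Iteration 3: components of {Cap,Housing,Rod} -> Bracket = 3*3 = 9.
Iteration 4: no further components; recursion stops.
SUM(need) = 1 + 3 + 3 + 4 + 3 + 6 + 15 + 3 + 9 = 47.

47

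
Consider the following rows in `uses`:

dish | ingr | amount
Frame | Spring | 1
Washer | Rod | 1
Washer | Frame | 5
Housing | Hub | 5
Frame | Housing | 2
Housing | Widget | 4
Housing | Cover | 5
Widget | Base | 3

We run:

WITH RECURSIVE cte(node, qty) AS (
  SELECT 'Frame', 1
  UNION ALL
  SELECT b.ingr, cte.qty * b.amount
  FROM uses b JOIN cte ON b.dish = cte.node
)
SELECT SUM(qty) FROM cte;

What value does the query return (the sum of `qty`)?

Base: (Frame, qty=1).
Iteration 1: components of {Frame} -> Housing = 1*2 = 2, Spring = 1*1 = 1.
Iteration 2: components of {Housing,Spring} -> Cover = 2*5 = 10, Hub = 2*5 = 10, Widget = 2*4 = 8.
Iteration 3: components of {Cover,Hub,Widget} -> Base = 8*3 = 24.
Iteration 4: no further components; recursion stops.
SUM(qty) = 1 + 2 + 1 + 8 + 10 + 10 + 24 = 56.

56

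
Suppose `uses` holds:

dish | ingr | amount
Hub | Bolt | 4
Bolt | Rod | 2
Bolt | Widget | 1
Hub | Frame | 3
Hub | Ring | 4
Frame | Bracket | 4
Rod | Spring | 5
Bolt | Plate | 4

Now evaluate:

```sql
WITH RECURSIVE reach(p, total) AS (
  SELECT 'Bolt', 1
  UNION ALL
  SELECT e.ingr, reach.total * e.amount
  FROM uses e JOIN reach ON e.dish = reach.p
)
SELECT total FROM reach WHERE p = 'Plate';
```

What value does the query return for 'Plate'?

Base: (Bolt, total=1).
Iteration 1: components of {Bolt} -> Plate = 1*4 = 4, Rod = 1*2 = 2, Widget = 1*1 = 1.
Iteration 2: components of {Plate,Rod,Widget} -> Spring = 2*5 = 10.
Iteration 3: no further components; recursion stops.

4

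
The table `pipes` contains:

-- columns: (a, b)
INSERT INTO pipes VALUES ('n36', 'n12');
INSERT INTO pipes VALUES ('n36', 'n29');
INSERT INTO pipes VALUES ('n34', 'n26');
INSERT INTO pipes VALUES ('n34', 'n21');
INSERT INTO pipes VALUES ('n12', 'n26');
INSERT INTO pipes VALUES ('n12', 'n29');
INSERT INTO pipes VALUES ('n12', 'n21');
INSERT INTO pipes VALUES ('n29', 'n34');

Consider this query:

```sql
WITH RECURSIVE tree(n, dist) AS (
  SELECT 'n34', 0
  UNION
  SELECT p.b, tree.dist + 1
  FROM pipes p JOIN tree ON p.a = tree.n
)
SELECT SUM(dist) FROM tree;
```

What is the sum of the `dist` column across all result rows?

2

Base: (n34, dist=0).
Iteration 1: edges from {n34} -> (n21, dist=1), (n26, dist=1).
Iteration 2: no outgoing edges from {n21,n26}; recursion stops.
SUM(dist) = 0 + 1 + 1 = 2.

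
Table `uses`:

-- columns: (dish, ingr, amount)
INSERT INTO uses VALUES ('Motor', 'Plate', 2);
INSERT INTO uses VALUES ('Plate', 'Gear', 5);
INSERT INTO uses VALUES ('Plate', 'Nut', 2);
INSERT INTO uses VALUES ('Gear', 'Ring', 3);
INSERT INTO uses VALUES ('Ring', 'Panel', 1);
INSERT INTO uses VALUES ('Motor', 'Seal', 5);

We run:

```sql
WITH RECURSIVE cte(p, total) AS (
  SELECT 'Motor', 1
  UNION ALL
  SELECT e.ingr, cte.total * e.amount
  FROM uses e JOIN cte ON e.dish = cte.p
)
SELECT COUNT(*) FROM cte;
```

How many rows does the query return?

Base: (Motor, total=1).
Iteration 1: components of {Motor} -> Plate = 1*2 = 2, Seal = 1*5 = 5.
Iteration 2: components of {Plate,Seal} -> Gear = 2*5 = 10, Nut = 2*2 = 4.
Iteration 3: components of {Gear,Nut} -> Ring = 10*3 = 30.
Iteration 4: components of {Ring} -> Panel = 30*1 = 30.
Iteration 5: no further components; recursion stops.
Total rows emitted: 7.

7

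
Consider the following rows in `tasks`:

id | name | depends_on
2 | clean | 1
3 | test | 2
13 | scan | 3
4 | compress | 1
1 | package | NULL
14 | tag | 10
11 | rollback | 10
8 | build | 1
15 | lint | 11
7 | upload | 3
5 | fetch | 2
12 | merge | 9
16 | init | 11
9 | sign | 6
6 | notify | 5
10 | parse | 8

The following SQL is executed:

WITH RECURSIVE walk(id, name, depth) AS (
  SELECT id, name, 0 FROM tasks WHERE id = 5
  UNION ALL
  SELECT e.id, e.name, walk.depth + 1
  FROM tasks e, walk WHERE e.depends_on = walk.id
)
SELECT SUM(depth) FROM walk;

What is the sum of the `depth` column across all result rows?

Base: id=5 (fetch) at depth 0.
Iteration 1: rows with depends_on in {5} -> notify (id 6, depth 1).
Iteration 2: rows with depends_on in {6} -> sign (id 9, depth 2).
Iteration 3: rows with depends_on in {9} -> merge (id 12, depth 3).
Iteration 4: no rows with depends_on in {12}; recursion stops.
SUM(depth) = 0 + 1 + 2 + 3 = 6.

6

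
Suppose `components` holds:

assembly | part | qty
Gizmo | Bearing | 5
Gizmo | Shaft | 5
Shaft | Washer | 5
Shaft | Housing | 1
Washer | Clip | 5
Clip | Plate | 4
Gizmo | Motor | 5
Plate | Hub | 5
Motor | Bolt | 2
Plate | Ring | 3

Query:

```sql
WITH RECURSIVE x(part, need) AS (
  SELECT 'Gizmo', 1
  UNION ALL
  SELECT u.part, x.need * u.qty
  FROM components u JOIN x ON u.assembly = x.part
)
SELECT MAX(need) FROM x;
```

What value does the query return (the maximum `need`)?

Base: (Gizmo, need=1).
Iteration 1: components of {Gizmo} -> Bearing = 1*5 = 5, Motor = 1*5 = 5, Shaft = 1*5 = 5.
Iteration 2: components of {Bearing,Motor,Shaft} -> Bolt = 5*2 = 10, Housing = 5*1 = 5, Washer = 5*5 = 25.
Iteration 3: components of {Bolt,Housing,Washer} -> Clip = 25*5 = 125.
Iteration 4: components of {Clip} -> Plate = 125*4 = 500.
Iteration 5: components of {Plate} -> Hub = 500*5 = 2500, Ring = 500*3 = 1500.
Iteration 6: no further components; recursion stops.
need values: 1, 5, 5, 5, 25, 5, 10, 125, 500, 2500, 1500; the maximum is 2500.

2500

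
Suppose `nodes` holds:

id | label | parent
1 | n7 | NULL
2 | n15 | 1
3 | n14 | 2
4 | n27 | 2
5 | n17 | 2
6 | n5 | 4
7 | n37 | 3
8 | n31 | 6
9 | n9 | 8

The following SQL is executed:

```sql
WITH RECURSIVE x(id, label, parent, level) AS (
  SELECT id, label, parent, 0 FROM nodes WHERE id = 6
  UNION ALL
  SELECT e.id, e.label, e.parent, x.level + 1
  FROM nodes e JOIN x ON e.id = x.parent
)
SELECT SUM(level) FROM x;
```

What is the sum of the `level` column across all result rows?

6

Base: id=6 (n5), parent=4, level 0.
Iteration 1: join on id=4 -> n27 (id 4, parent=2, level 1).
Iteration 2: join on id=2 -> n15 (id 2, parent=1, level 2).
Iteration 3: join on id=1 -> n7 (id 1, parent=NULL, level 3).
Iteration 4: parent is NULL; no match; recursion stops.
SUM(level) = 0 + 1 + 2 + 3 = 6.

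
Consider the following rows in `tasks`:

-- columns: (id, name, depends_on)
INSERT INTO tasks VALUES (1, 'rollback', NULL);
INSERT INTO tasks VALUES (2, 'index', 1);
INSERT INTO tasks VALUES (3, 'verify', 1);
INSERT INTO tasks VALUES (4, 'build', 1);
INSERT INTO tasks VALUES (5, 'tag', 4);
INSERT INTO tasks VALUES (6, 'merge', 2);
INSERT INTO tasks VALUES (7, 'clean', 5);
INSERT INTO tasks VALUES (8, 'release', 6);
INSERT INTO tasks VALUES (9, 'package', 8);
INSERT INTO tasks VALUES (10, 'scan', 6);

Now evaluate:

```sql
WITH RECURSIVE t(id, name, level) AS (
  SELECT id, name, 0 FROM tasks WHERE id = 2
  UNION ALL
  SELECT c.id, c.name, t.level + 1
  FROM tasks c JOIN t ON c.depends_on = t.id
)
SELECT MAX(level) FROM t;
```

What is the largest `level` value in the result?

3

Base: id=2 (index) at level 0.
Iteration 1: rows with depends_on in {2} -> merge (id 6, level 1).
Iteration 2: rows with depends_on in {6} -> release (id 8, level 2), scan (id 10, level 2).
Iteration 3: rows with depends_on in {8,10} -> package (id 9, level 3).
Iteration 4: no rows with depends_on in {9}; recursion stops.
level values: 0, 1, 2, 2, 3; the maximum is 3.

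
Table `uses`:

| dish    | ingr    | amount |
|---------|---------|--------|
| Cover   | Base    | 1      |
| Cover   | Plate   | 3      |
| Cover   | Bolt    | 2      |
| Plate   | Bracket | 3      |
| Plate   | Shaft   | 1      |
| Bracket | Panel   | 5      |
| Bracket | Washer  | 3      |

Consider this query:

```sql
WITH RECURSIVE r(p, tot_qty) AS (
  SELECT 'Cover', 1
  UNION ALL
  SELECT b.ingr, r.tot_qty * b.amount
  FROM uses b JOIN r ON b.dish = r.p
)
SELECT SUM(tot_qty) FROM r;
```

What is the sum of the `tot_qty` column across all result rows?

91

Base: (Cover, tot_qty=1).
Iteration 1: components of {Cover} -> Base = 1*1 = 1, Bolt = 1*2 = 2, Plate = 1*3 = 3.
Iteration 2: components of {Base,Bolt,Plate} -> Bracket = 3*3 = 9, Shaft = 3*1 = 3.
Iteration 3: components of {Bracket,Shaft} -> Panel = 9*5 = 45, Washer = 9*3 = 27.
Iteration 4: no further components; recursion stops.
SUM(tot_qty) = 1 + 1 + 3 + 2 + 9 + 3 + 45 + 27 = 91.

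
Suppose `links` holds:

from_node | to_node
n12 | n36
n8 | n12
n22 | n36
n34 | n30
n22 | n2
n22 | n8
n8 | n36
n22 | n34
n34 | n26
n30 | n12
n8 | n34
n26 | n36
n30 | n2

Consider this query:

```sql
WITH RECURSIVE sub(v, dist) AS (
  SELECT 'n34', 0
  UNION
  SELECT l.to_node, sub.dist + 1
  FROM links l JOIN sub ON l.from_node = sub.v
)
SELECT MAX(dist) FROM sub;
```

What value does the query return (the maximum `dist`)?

3

Base: (n34, dist=0).
Iteration 1: edges from {n34} -> (n26, dist=1), (n30, dist=1).
Iteration 2: edges from {n26,n30} -> (n12, dist=2), (n2, dist=2), (n36, dist=2).
Iteration 3: edges from {n12,n2,n36} -> (n36, dist=3).
Iteration 4: no outgoing edges from {n36}; recursion stops.
dist values: 0, 1, 1, 2, 2, 2, 3; the maximum is 3.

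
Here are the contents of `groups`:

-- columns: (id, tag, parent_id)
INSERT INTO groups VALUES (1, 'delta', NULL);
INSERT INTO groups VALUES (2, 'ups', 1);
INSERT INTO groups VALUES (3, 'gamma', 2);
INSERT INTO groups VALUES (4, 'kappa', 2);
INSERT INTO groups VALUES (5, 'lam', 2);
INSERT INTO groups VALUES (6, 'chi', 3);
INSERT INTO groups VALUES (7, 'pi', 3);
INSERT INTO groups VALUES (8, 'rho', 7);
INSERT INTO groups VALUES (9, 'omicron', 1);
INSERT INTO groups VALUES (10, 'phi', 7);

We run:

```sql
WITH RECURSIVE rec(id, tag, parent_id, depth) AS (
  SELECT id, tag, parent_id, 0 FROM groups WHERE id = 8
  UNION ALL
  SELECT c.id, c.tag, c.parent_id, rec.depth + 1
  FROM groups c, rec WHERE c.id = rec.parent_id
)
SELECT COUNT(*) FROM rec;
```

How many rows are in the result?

5

Base: id=8 (rho), parent_id=7, depth 0.
Iteration 1: join on id=7 -> pi (id 7, parent_id=3, depth 1).
Iteration 2: join on id=3 -> gamma (id 3, parent_id=2, depth 2).
Iteration 3: join on id=2 -> ups (id 2, parent_id=1, depth 3).
Iteration 4: join on id=1 -> delta (id 1, parent_id=NULL, depth 4).
Iteration 5: parent_id is NULL; no match; recursion stops.
Total rows emitted: 5.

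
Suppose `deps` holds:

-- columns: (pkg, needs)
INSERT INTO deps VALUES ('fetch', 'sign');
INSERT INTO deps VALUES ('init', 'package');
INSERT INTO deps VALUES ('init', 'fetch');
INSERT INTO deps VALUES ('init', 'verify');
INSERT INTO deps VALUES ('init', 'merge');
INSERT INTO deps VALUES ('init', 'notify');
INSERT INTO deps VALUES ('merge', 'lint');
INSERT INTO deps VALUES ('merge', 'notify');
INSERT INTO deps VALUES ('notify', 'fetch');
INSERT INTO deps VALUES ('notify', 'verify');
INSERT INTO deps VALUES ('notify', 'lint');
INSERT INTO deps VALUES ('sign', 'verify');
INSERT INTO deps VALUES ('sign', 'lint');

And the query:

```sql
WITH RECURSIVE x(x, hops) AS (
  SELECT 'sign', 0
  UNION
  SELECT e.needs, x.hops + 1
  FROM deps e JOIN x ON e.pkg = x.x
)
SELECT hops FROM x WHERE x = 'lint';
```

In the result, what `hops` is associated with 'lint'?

Base: (sign, hops=0).
Iteration 1: edges from {sign} -> (lint, hops=1), (verify, hops=1).
Iteration 2: no outgoing edges from {lint,verify}; recursion stops.

1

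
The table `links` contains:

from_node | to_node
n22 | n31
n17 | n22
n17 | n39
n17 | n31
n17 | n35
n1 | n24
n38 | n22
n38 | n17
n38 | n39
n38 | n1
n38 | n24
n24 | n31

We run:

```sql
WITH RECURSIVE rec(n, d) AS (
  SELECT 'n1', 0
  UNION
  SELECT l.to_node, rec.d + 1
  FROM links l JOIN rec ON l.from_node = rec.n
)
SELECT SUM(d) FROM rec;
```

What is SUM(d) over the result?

3

Base: (n1, d=0).
Iteration 1: edges from {n1} -> (n24, d=1).
Iteration 2: edges from {n24} -> (n31, d=2).
Iteration 3: no outgoing edges from {n31}; recursion stops.
SUM(d) = 0 + 1 + 2 = 3.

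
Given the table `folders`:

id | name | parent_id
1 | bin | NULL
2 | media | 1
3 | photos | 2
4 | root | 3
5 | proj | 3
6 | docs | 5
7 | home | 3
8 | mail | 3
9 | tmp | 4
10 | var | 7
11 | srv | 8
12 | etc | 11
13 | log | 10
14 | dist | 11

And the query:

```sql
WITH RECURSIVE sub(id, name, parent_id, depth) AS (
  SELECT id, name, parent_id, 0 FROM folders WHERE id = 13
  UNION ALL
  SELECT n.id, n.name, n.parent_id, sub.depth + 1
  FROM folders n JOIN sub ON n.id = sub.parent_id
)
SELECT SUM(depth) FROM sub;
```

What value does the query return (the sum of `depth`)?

15

Base: id=13 (log), parent_id=10, depth 0.
Iteration 1: join on id=10 -> var (id 10, parent_id=7, depth 1).
Iteration 2: join on id=7 -> home (id 7, parent_id=3, depth 2).
Iteration 3: join on id=3 -> photos (id 3, parent_id=2, depth 3).
Iteration 4: join on id=2 -> media (id 2, parent_id=1, depth 4).
Iteration 5: join on id=1 -> bin (id 1, parent_id=NULL, depth 5).
Iteration 6: parent_id is NULL; no match; recursion stops.
SUM(depth) = 0 + 1 + 2 + 3 + 4 + 5 = 15.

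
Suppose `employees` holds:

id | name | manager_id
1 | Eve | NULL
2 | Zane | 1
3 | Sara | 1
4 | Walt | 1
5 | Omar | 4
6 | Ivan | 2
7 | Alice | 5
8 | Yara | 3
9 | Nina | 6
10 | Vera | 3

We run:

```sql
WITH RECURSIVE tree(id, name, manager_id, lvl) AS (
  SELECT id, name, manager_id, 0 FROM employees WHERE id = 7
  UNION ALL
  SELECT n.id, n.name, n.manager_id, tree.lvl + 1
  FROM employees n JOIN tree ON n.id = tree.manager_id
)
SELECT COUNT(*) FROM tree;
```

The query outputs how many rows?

4

Base: id=7 (Alice), manager_id=5, lvl 0.
Iteration 1: join on id=5 -> Omar (id 5, manager_id=4, lvl 1).
Iteration 2: join on id=4 -> Walt (id 4, manager_id=1, lvl 2).
Iteration 3: join on id=1 -> Eve (id 1, manager_id=NULL, lvl 3).
Iteration 4: manager_id is NULL; no match; recursion stops.
Total rows emitted: 4.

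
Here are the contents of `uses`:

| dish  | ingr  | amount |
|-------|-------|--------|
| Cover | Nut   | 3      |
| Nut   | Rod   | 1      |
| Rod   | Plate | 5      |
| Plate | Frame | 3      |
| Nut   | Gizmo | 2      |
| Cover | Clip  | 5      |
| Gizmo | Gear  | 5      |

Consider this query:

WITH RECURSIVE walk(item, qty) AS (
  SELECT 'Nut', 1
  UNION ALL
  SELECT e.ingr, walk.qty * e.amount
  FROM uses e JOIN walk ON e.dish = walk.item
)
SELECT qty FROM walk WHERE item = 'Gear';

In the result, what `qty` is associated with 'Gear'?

10

Base: (Nut, qty=1).
Iteration 1: components of {Nut} -> Gizmo = 1*2 = 2, Rod = 1*1 = 1.
Iteration 2: components of {Gizmo,Rod} -> Gear = 2*5 = 10, Plate = 1*5 = 5.
Iteration 3: components of {Gear,Plate} -> Frame = 5*3 = 15.
Iteration 4: no further components; recursion stops.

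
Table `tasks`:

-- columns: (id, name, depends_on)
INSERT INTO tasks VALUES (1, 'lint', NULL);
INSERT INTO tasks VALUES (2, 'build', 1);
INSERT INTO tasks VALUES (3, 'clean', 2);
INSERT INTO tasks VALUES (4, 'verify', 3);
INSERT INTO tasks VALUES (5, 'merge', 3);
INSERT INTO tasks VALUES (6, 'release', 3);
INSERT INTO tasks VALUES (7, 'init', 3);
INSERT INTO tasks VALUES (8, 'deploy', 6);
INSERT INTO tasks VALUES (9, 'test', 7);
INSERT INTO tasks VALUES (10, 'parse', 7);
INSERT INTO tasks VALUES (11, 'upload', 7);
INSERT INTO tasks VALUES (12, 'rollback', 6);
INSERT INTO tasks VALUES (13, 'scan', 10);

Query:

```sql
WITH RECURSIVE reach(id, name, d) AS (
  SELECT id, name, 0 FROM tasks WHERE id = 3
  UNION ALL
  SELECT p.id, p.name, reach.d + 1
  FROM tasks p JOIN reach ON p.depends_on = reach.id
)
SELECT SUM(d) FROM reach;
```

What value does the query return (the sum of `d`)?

Base: id=3 (clean) at d 0.
Iteration 1: rows with depends_on in {3} -> verify (id 4, d 1), merge (id 5, d 1), release (id 6, d 1), init (id 7, d 1).
Iteration 2: rows with depends_on in {4,5,6,7} -> deploy (id 8, d 2), test (id 9, d 2), parse (id 10, d 2), upload (id 11, d 2), rollback (id 12, d 2).
Iteration 3: rows with depends_on in {8,9,10,11,12} -> scan (id 13, d 3).
Iteration 4: no rows with depends_on in {13}; recursion stops.
SUM(d) = 0 + 1 + 1 + 1 + 1 + 2 + 2 + 2 + 2 + 2 + 3 = 17.

17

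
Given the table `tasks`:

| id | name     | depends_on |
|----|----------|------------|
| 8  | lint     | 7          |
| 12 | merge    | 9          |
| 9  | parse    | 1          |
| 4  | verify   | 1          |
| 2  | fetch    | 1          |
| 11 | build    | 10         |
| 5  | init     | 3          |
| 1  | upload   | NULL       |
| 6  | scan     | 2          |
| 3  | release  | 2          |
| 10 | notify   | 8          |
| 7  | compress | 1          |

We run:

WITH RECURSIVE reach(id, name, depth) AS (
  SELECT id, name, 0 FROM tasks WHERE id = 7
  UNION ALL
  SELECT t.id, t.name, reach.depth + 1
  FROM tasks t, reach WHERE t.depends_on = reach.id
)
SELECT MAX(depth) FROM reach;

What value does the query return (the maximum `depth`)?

3

Base: id=7 (compress) at depth 0.
Iteration 1: rows with depends_on in {7} -> lint (id 8, depth 1).
Iteration 2: rows with depends_on in {8} -> notify (id 10, depth 2).
Iteration 3: rows with depends_on in {10} -> build (id 11, depth 3).
Iteration 4: no rows with depends_on in {11}; recursion stops.
depth values: 0, 1, 2, 3; the maximum is 3.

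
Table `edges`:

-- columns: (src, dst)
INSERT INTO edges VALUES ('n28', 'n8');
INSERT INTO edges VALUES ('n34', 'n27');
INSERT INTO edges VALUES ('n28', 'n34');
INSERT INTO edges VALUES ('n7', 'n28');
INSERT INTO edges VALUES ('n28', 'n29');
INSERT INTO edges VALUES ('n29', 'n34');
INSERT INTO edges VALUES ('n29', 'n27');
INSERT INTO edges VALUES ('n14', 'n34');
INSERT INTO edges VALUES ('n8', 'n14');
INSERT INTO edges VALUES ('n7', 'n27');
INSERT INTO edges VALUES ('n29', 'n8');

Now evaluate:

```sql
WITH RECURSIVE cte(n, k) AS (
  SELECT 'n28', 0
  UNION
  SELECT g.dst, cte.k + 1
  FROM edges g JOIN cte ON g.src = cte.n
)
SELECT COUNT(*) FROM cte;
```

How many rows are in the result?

14

Base: (n28, k=0).
Iteration 1: edges from {n28} -> (n29, k=1), (n34, k=1), (n8, k=1).
Iteration 2: edges from {n29,n34,n8} -> (n14, k=2), (n27, k=2), (n34, k=2), (n8, k=2). [UNION drops 1 duplicate row(s)]
Iteration 3: edges from {n14,n27,n34,n8} -> (n14, k=3), (n27, k=3), (n34, k=3).
Iteration 4: edges from {n14,n27,n34} -> (n27, k=4), (n34, k=4).
Iteration 5: edges from {n27,n34} -> (n27, k=5).
Iteration 6: no outgoing edges from {n27}; recursion stops.
Total rows emitted: 14.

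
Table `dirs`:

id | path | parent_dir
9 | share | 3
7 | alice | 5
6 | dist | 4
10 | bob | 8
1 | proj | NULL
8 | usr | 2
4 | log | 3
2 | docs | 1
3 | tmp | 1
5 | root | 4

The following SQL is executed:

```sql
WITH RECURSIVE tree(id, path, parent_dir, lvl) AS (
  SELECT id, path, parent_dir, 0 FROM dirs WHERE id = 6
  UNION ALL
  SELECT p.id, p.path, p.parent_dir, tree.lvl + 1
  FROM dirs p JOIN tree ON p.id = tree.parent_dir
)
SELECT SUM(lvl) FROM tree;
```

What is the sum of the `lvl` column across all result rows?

Base: id=6 (dist), parent_dir=4, lvl 0.
Iteration 1: join on id=4 -> log (id 4, parent_dir=3, lvl 1).
Iteration 2: join on id=3 -> tmp (id 3, parent_dir=1, lvl 2).
Iteration 3: join on id=1 -> proj (id 1, parent_dir=NULL, lvl 3).
Iteration 4: parent_dir is NULL; no match; recursion stops.
SUM(lvl) = 0 + 1 + 2 + 3 = 6.

6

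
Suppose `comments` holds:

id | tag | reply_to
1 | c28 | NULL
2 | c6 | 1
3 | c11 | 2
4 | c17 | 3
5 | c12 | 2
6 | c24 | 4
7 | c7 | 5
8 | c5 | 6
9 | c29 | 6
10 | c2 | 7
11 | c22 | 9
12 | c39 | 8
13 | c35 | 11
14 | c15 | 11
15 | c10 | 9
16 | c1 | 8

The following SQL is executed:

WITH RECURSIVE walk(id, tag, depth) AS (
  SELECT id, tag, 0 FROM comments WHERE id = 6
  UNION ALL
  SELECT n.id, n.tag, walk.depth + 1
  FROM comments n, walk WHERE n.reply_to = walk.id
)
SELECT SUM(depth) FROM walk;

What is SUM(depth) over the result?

16

Base: id=6 (c24) at depth 0.
Iteration 1: rows with reply_to in {6} -> c5 (id 8, depth 1), c29 (id 9, depth 1).
Iteration 2: rows with reply_to in {8,9} -> c22 (id 11, depth 2), c39 (id 12, depth 2), c10 (id 15, depth 2), c1 (id 16, depth 2).
Iteration 3: rows with reply_to in {11,12,15,16} -> c35 (id 13, depth 3), c15 (id 14, depth 3).
Iteration 4: no rows with reply_to in {13,14}; recursion stops.
SUM(depth) = 0 + 1 + 1 + 2 + 2 + 2 + 2 + 3 + 3 = 16.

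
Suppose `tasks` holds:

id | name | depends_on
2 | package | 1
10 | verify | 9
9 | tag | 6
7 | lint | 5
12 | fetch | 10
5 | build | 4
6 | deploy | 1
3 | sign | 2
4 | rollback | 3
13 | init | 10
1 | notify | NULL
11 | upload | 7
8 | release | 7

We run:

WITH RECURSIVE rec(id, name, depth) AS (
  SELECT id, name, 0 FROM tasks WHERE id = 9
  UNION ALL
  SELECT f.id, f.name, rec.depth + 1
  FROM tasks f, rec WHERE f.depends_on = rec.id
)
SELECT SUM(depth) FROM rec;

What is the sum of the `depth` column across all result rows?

Base: id=9 (tag) at depth 0.
Iteration 1: rows with depends_on in {9} -> verify (id 10, depth 1).
Iteration 2: rows with depends_on in {10} -> fetch (id 12, depth 2), init (id 13, depth 2).
Iteration 3: no rows with depends_on in {12,13}; recursion stops.
SUM(depth) = 0 + 1 + 2 + 2 = 5.

5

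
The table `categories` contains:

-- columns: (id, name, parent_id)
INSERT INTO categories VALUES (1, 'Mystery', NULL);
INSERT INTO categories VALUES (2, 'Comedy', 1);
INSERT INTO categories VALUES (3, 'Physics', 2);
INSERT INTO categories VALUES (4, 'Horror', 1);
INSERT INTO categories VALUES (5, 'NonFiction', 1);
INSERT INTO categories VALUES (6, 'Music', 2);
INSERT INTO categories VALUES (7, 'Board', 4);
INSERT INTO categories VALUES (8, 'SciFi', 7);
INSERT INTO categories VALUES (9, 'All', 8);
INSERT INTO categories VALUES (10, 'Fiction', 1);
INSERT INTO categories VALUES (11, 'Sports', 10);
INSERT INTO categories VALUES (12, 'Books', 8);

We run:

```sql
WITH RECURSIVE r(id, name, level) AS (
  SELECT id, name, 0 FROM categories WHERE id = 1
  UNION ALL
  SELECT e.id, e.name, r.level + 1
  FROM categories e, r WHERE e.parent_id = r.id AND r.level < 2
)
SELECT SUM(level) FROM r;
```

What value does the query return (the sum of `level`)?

12

Base: id=1 (Mystery) at level 0.
Iteration 1: rows with parent_id in {1} -> Comedy (id 2, level 1), Horror (id 4, level 1), NonFiction (id 5, level 1), Fiction (id 10, level 1).
Iteration 2: rows with parent_id in {2,4,5,10} -> Physics (id 3, level 2), Music (id 6, level 2), Board (id 7, level 2), Sports (id 11, level 2).
Iteration 3: level < 2 fails for all current rows; recursion stops.
SUM(level) = 0 + 1 + 1 + 1 + 1 + 2 + 2 + 2 + 2 = 12.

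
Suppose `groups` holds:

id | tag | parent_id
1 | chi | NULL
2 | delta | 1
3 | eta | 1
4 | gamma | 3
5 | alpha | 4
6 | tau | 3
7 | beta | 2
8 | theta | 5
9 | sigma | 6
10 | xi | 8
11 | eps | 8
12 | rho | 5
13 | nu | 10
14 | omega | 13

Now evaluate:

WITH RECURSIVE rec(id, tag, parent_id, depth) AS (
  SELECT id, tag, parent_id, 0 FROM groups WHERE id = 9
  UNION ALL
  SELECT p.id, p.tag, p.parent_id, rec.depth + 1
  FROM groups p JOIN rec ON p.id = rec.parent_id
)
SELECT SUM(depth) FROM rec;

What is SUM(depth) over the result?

6

Base: id=9 (sigma), parent_id=6, depth 0.
Iteration 1: join on id=6 -> tau (id 6, parent_id=3, depth 1).
Iteration 2: join on id=3 -> eta (id 3, parent_id=1, depth 2).
Iteration 3: join on id=1 -> chi (id 1, parent_id=NULL, depth 3).
Iteration 4: parent_id is NULL; no match; recursion stops.
SUM(depth) = 0 + 1 + 2 + 3 = 6.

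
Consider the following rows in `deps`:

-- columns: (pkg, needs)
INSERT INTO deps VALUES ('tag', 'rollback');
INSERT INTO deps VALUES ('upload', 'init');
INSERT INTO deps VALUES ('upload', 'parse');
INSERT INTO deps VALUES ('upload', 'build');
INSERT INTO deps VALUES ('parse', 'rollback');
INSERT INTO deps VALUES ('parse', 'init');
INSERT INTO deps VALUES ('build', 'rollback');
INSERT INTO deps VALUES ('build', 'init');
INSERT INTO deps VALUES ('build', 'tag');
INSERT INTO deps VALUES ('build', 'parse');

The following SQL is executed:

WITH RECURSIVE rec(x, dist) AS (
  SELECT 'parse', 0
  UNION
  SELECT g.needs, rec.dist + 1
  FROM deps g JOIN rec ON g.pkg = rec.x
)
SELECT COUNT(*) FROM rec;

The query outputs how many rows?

3

Base: (parse, dist=0).
Iteration 1: edges from {parse} -> (init, dist=1), (rollback, dist=1).
Iteration 2: no outgoing edges from {init,rollback}; recursion stops.
Total rows emitted: 3.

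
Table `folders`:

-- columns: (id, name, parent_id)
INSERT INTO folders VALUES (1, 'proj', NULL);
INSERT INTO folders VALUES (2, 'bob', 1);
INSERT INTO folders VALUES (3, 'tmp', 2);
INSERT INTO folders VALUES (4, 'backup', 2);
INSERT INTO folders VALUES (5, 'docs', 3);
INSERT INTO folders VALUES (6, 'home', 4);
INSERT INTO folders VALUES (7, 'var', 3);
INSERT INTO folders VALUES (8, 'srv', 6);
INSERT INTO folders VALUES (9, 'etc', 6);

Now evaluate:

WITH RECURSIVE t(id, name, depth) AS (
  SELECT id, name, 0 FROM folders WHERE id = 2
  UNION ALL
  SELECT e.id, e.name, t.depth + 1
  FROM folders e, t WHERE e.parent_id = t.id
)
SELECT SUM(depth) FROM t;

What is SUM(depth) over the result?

Base: id=2 (bob) at depth 0.
Iteration 1: rows with parent_id in {2} -> tmp (id 3, depth 1), backup (id 4, depth 1).
Iteration 2: rows with parent_id in {3,4} -> docs (id 5, depth 2), home (id 6, depth 2), var (id 7, depth 2).
Iteration 3: rows with parent_id in {5,6,7} -> srv (id 8, depth 3), etc (id 9, depth 3).
Iteration 4: no rows with parent_id in {8,9}; recursion stops.
SUM(depth) = 0 + 1 + 1 + 2 + 2 + 2 + 3 + 3 = 14.

14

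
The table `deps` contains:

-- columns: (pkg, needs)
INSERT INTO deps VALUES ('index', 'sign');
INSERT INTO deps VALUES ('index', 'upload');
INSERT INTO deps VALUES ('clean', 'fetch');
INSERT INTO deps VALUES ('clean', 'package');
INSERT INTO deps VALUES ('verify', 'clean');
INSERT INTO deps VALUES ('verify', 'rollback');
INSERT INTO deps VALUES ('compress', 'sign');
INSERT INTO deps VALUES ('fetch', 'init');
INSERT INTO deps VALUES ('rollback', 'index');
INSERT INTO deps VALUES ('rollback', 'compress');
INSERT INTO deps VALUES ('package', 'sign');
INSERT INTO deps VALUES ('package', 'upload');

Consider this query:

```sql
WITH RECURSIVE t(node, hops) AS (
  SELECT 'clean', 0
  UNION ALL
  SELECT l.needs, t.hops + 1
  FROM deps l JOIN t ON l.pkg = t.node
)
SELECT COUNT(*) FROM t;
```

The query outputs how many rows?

6

Base: (clean, hops=0).
Iteration 1: edges from {clean} -> (fetch, hops=1), (package, hops=1).
Iteration 2: edges from {fetch,package} -> (init, hops=2), (sign, hops=2), (upload, hops=2).
Iteration 3: no outgoing edges from {init,sign,upload}; recursion stops.
Total rows emitted: 6.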